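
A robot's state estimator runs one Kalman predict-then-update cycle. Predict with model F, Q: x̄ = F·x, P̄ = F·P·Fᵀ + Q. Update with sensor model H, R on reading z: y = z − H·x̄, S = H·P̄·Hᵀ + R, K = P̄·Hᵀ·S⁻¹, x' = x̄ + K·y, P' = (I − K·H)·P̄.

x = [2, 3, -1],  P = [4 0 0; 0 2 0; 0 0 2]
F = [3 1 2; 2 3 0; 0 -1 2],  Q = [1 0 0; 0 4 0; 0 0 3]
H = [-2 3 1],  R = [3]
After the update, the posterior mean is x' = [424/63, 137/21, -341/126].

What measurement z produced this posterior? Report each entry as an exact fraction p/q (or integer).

x̄ = F·x = [7, 13, -5]
P̄ = F·P·Fᵀ + Q = [47 30 6; 30 38 -6; 6 -6 13]
S = H·P̄·Hᵀ + R = [126]
K = P̄·Hᵀ·S⁻¹ = [1/63; 8/21; -17/126]
x' − x̄ = [-17/63, -136/21, 289/126] = K·y
y = (KᵀK)⁻¹·Kᵀ·(x' − x̄) = [-17]
z = y + H·x̄ = [-17] + [20] = [3]

z = [3]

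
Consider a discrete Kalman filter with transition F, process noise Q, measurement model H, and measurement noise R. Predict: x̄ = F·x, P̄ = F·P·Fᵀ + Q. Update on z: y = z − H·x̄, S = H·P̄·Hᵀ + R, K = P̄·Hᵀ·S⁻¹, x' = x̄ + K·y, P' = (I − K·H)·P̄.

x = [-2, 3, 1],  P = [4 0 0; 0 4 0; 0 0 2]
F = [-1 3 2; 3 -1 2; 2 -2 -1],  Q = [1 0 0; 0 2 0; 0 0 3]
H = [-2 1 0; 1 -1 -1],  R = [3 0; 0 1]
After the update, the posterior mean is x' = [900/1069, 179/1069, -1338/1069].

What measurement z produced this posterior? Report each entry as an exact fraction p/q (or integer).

x̄ = F·x = [13, -7, -11]
P̄ = F·P·Fᵀ + Q = [49 -16 -36; -16 50 28; -36 28 37]
S = H·P̄·Hᵀ + R = [313 -296; -296 297]
K = P̄·Hᵀ·S⁻¹ = [-3962/5345 -2131/5345; -694/1069 -1030/1069; -196/5345 -2013/5345]
x' − x̄ = [-12997/1069, 7662/1069, 10421/1069] = K·y
y = (KᵀK)⁻¹·Kᵀ·(x' − x̄) = [32, -29]
z = y + H·x̄ = [32, -29] + [-33, 31] = [-1, 2]

z = [-1, 2]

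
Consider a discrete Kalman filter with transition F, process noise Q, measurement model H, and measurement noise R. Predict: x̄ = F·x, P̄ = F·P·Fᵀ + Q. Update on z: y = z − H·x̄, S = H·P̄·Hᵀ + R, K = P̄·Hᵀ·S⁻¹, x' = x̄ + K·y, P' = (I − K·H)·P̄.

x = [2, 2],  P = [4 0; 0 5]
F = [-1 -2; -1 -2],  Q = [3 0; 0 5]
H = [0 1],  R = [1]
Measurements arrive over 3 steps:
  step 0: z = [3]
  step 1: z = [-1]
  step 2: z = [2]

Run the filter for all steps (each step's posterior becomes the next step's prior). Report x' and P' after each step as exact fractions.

step 0: x' = [6/5, 27/10], P' = [39/5 4/5; 4/5 29/30]
step 1: x' = [-817/313, -397/313], P' = [2277/313 223/313; 223/313 298/313]
step 2: x' = [18388/6239, 13463/6239], P' = [44883/6239 4361/6239; 4361/6239 5926/6239]

step 0: x̄ = F·x = [-6, -6]
step 0: P̄ = F·P·Fᵀ + Q = [27 24; 24 29]
step 0: y = z − H·x̄ = [9]
step 0: S = H·P̄·Hᵀ + R = [30]
step 0: K = P̄·Hᵀ·S⁻¹ = [4/5; 29/30]
step 0: x' = x̄ + K·y = [6/5, 27/10]
step 0: P' = (I − K·H)·P̄ = [39/5 4/5; 4/5 29/30]
step 1: x̄ = F·x = [-33/5, -33/5]
step 1: P̄ = F·P·Fᵀ + Q = [268/15 223/15; 223/15 298/15]
step 1: y = z − H·x̄ = [28/5]
step 1: S = H·P̄·Hᵀ + R = [313/15]
step 1: K = P̄·Hᵀ·S⁻¹ = [223/313; 298/313]
step 1: x' = x̄ + K·y = [-817/313, -397/313]
step 1: P' = (I − K·H)·P̄ = [2277/313 223/313; 223/313 298/313]
step 2: x̄ = F·x = [1611/313, 1611/313]
step 2: P̄ = F·P·Fᵀ + Q = [5300/313 4361/313; 4361/313 5926/313]
step 2: y = z − H·x̄ = [-985/313]
step 2: S = H·P̄·Hᵀ + R = [6239/313]
step 2: K = P̄·Hᵀ·S⁻¹ = [4361/6239; 5926/6239]
step 2: x' = x̄ + K·y = [18388/6239, 13463/6239]
step 2: P' = (I − K·H)·P̄ = [44883/6239 4361/6239; 4361/6239 5926/6239]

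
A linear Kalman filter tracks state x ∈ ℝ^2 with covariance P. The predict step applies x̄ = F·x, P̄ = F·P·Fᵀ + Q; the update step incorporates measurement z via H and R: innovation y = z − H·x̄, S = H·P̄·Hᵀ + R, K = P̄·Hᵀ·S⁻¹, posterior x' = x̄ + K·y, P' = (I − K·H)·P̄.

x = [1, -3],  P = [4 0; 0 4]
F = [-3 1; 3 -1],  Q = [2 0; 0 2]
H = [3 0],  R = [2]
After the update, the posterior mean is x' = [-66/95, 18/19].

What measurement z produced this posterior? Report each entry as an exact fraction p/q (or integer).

z = [-2]

x̄ = F·x = [-6, 6]
P̄ = F·P·Fᵀ + Q = [42 -40; -40 42]
S = H·P̄·Hᵀ + R = [380]
K = P̄·Hᵀ·S⁻¹ = [63/190; -6/19]
x' − x̄ = [504/95, -96/19] = K·y
y = (KᵀK)⁻¹·Kᵀ·(x' − x̄) = [16]
z = y + H·x̄ = [16] + [-18] = [-2]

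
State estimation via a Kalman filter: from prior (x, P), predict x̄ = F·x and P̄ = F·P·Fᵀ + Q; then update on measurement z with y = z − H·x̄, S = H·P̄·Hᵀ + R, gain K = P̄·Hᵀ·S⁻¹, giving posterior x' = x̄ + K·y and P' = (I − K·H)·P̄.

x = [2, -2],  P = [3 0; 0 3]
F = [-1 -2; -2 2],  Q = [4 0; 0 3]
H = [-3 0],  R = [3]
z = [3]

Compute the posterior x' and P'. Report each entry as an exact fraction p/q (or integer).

x̄ = F·x = [2, -8]
P̄ = F·P·Fᵀ + Q = [19 -6; -6 27]
y = z − H·x̄ = [9]
S = H·P̄·Hᵀ + R = [174]
K = P̄·Hᵀ·S⁻¹ = [-19/58; 3/29]
x' = x̄ + K·y = [-55/58, -205/29]
P' = (I − K·H)·P̄ = [19/58 -3/29; -3/29 729/29]

x' = [-55/58, -205/29]
P' = [19/58 -3/29; -3/29 729/29]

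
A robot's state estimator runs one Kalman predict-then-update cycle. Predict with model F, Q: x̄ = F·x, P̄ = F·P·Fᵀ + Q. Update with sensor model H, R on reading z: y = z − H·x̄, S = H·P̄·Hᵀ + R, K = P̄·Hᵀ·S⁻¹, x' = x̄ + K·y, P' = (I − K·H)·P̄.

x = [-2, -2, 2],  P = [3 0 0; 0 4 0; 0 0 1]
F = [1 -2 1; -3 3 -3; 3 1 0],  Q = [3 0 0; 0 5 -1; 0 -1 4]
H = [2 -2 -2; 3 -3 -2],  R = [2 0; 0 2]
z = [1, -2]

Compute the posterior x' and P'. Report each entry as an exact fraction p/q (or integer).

x̄ = F·x = [4, -6, -8]
P̄ = F·P·Fᵀ + Q = [23 -36 1; -36 77 -16; 1 -16 35]
y = z − H·x̄ = [-35, -48]
S = H·P̄·Hᵀ + R = [694 1002; 1002 1486]
K = P̄·Hᵀ·S⁻¹ = [-1487/13640 2609/13640; 1933/2728 -1867/2728; -17229/13640 11443/13640]
x' = x̄ + K·y = [-18627/13640, 5593/2728, -55369/13640]
P' = (I − K·H)·P̄ = [29637/13640 4289/2728 9679/13640; 4289/2728 11889/2728 -9533/2728; 9679/13640 -9533/2728 74573/13640]

x' = [-18627/13640, 5593/2728, -55369/13640]
P' = [29637/13640 4289/2728 9679/13640; 4289/2728 11889/2728 -9533/2728; 9679/13640 -9533/2728 74573/13640]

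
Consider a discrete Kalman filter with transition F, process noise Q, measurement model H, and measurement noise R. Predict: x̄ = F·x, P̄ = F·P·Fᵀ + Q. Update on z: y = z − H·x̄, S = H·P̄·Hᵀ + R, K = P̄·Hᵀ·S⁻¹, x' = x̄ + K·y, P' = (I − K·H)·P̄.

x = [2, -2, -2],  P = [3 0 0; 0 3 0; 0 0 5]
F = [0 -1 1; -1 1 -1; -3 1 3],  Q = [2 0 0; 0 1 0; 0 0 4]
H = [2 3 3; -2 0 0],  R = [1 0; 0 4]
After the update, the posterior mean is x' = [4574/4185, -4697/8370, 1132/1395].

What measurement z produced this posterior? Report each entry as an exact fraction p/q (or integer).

x̄ = F·x = [0, -2, -14]
P̄ = F·P·Fᵀ + Q = [10 -8 12; -8 12 -3; 12 -3 79]
S = H·P̄·Hᵀ + R = [854 -64; -64 44]
K = P̄·Hᵀ·S⁻¹ = [16/4185 -1879/4185; 377/8370 1796/4185; 398/1395 -182/1395]
x' − x̄ = [4574/4185, 12043/8370, 20662/1395] = K·y
y = (KᵀK)⁻¹·Kᵀ·(x' − x̄) = [51, -2]
z = y + H·x̄ = [51, -2] + [-48, 0] = [3, -2]

z = [3, -2]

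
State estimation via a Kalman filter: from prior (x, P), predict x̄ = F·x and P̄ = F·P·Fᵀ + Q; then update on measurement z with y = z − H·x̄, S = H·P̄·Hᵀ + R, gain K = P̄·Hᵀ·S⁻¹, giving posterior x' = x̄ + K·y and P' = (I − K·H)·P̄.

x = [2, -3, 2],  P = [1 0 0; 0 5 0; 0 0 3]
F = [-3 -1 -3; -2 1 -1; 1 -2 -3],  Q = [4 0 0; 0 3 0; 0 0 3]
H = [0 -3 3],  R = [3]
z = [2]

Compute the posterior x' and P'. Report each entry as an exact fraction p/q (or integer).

x̄ = F·x = [-9, -9, 2]
P̄ = F·P·Fᵀ + Q = [45 10 34; 10 15 -3; 34 -3 51]
y = z − H·x̄ = [-31]
S = H·P̄·Hᵀ + R = [651]
K = P̄·Hᵀ·S⁻¹ = [24/217; -18/217; 54/217]
x' = x̄ + K·y = [-87/7, -45/7, -40/7]
P' = (I − K·H)·P̄ = [8037/217 3466/217 3490/217; 3466/217 2283/217 2265/217; 3490/217 2265/217 2319/217]

x' = [-87/7, -45/7, -40/7]
P' = [8037/217 3466/217 3490/217; 3466/217 2283/217 2265/217; 3490/217 2265/217 2319/217]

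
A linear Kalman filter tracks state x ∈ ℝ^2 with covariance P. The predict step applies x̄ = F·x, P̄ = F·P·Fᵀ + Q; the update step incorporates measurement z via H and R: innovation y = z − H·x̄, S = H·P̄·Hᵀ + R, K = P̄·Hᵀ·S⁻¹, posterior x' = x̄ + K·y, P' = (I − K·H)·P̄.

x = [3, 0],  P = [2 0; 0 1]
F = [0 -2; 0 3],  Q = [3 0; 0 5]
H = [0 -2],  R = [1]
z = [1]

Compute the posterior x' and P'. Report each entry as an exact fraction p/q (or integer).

x' = [4/19, -28/57]
P' = [85/19 -2/19; -2/19 14/57]

x̄ = F·x = [0, 0]
P̄ = F·P·Fᵀ + Q = [7 -6; -6 14]
y = z − H·x̄ = [1]
S = H·P̄·Hᵀ + R = [57]
K = P̄·Hᵀ·S⁻¹ = [4/19; -28/57]
x' = x̄ + K·y = [4/19, -28/57]
P' = (I − K·H)·P̄ = [85/19 -2/19; -2/19 14/57]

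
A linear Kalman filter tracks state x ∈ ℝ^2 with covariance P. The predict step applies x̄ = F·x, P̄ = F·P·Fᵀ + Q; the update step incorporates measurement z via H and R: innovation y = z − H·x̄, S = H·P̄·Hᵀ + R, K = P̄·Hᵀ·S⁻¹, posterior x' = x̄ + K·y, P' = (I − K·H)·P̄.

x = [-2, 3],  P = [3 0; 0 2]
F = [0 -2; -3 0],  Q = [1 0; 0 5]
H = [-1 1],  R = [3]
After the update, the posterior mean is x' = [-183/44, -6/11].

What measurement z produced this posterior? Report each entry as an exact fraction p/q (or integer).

x̄ = F·x = [-6, 6]
P̄ = F·P·Fᵀ + Q = [9 0; 0 32]
S = H·P̄·Hᵀ + R = [44]
K = P̄·Hᵀ·S⁻¹ = [-9/44; 8/11]
x' − x̄ = [81/44, -72/11] = K·y
y = (KᵀK)⁻¹·Kᵀ·(x' − x̄) = [-9]
z = y + H·x̄ = [-9] + [12] = [3]

z = [3]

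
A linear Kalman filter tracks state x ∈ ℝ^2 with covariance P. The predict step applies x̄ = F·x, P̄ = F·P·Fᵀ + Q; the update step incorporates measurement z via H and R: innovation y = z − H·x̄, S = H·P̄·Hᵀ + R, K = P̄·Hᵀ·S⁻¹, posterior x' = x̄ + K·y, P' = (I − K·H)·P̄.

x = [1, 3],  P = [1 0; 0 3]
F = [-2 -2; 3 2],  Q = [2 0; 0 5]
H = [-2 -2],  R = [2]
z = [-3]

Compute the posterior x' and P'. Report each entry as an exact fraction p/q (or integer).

x̄ = F·x = [-8, 9]
P̄ = F·P·Fᵀ + Q = [18 -18; -18 26]
y = z − H·x̄ = [-1]
S = H·P̄·Hᵀ + R = [34]
K = P̄·Hᵀ·S⁻¹ = [0; -8/17]
x' = x̄ + K·y = [-8, 161/17]
P' = (I − K·H)·P̄ = [18 -18; -18 314/17]

x' = [-8, 161/17]
P' = [18 -18; -18 314/17]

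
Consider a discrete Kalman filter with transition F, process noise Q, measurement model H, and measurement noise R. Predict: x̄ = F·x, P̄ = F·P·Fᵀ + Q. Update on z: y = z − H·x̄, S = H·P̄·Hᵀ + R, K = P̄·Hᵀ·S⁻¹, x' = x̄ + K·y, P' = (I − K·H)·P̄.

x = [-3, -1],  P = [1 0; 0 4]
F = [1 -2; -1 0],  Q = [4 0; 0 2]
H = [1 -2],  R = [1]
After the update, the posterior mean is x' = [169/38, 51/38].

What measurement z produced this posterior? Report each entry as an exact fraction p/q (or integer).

x̄ = F·x = [-1, 3]
P̄ = F·P·Fᵀ + Q = [21 -1; -1 3]
S = H·P̄·Hᵀ + R = [38]
K = P̄·Hᵀ·S⁻¹ = [23/38; -7/38]
x' − x̄ = [207/38, -63/38] = K·y
y = (KᵀK)⁻¹·Kᵀ·(x' − x̄) = [9]
z = y + H·x̄ = [9] + [-7] = [2]

z = [2]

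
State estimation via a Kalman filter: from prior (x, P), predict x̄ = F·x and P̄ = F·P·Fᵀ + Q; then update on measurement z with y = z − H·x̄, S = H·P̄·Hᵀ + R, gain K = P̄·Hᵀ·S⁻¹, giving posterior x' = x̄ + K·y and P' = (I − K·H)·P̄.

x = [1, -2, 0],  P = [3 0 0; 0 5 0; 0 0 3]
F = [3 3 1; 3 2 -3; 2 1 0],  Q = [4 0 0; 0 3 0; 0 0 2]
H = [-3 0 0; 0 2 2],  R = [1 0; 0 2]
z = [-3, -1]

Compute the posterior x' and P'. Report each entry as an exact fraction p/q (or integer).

x' = [97923/99062, -72307/49531, 97643/99062]
P' = [10973/99062 -1185/49531 2451/99062; -1185/49531 150167/49531 -130283/49531; 2451/99062 -130283/49531 269973/99062]

x̄ = F·x = [-3, -1, 0]
P̄ = F·P·Fᵀ + Q = [79 48 33; 48 77 28; 33 28 19]
y = z − H·x̄ = [-12, 1]
S = H·P̄·Hᵀ + R = [712 -486; -486 610]
K = P̄·Hᵀ·S⁻¹ = [-32919/99062 81/99062; 3555/49531 19884/49531; -7353/99062 9407/99062]
x' = x̄ + K·y = [97923/99062, -72307/49531, 97643/99062]
P' = (I − K·H)·P̄ = [10973/99062 -1185/49531 2451/99062; -1185/49531 150167/49531 -130283/49531; 2451/99062 -130283/49531 269973/99062]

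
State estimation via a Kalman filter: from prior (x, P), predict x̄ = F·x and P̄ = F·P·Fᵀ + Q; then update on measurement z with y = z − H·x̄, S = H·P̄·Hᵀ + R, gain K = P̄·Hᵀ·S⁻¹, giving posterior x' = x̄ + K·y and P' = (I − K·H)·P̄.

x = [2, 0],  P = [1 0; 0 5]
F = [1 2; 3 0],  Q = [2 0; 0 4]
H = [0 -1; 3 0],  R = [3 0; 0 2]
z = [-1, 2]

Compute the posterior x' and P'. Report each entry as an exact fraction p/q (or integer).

x̄ = F·x = [2, 6]
P̄ = F·P·Fᵀ + Q = [23 3; 3 13]
y = z − H·x̄ = [5, -4]
S = H·P̄·Hᵀ + R = [16 -9; -9 209]
K = P̄·Hᵀ·S⁻¹ = [-6/3263 1077/3263; -2636/3263 27/3263]
x' = x̄ + K·y = [2188/3263, 6290/3263]
P' = (I − K·H)·P̄ = [718/3263 18/3263; 18/3263 7908/3263]

x' = [2188/3263, 6290/3263]
P' = [718/3263 18/3263; 18/3263 7908/3263]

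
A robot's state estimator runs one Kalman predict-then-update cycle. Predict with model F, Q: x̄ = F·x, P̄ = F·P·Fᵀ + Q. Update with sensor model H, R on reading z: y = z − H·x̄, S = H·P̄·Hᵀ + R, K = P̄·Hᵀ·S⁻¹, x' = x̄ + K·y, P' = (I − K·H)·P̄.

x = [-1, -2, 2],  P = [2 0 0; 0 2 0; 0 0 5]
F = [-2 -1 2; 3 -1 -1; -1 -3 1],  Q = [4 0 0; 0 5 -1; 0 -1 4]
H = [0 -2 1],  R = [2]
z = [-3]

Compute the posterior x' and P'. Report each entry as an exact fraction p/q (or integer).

x̄ = F·x = [8, -3, 9]
P̄ = F·P·Fᵀ + Q = [34 -20 20; -20 30 -6; 20 -6 29]
y = z − H·x̄ = [-18]
S = H·P̄·Hᵀ + R = [175]
K = P̄·Hᵀ·S⁻¹ = [12/35; -66/175; 41/175]
x' = x̄ + K·y = [64/35, 663/175, 837/175]
P' = (I − K·H)·P̄ = [94/7 92/35 208/35; 92/35 894/175 1656/175; 208/35 1656/175 3394/175]

x' = [64/35, 663/175, 837/175]
P' = [94/7 92/35 208/35; 92/35 894/175 1656/175; 208/35 1656/175 3394/175]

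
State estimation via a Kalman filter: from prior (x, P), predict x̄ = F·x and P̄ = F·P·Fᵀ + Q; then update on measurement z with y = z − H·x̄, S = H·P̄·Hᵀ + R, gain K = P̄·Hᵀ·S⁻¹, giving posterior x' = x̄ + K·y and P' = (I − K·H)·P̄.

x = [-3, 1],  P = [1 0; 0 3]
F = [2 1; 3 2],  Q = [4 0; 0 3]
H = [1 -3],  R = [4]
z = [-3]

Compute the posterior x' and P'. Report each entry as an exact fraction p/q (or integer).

x̄ = F·x = [-5, -7]
P̄ = F·P·Fᵀ + Q = [11 12; 12 24]
y = z − H·x̄ = [-19]
S = H·P̄·Hᵀ + R = [159]
K = P̄·Hᵀ·S⁻¹ = [-25/159; -20/53]
x' = x̄ + K·y = [-320/159, 9/53]
P' = (I − K·H)·P̄ = [1124/159 136/53; 136/53 72/53]

x' = [-320/159, 9/53]
P' = [1124/159 136/53; 136/53 72/53]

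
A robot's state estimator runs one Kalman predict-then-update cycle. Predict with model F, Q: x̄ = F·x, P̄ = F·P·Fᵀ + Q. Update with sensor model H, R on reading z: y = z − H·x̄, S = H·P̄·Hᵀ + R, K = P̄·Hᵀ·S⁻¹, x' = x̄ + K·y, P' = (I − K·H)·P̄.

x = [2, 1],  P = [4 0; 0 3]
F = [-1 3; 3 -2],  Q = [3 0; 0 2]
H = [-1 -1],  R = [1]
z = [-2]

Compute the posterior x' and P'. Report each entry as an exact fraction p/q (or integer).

x' = [13/25, 8/5]
P' = [834/25 -166/5; -166/5 34]

x̄ = F·x = [1, 4]
P̄ = F·P·Fᵀ + Q = [34 -30; -30 50]
y = z − H·x̄ = [3]
S = H·P̄·Hᵀ + R = [25]
K = P̄·Hᵀ·S⁻¹ = [-4/25; -4/5]
x' = x̄ + K·y = [13/25, 8/5]
P' = (I − K·H)·P̄ = [834/25 -166/5; -166/5 34]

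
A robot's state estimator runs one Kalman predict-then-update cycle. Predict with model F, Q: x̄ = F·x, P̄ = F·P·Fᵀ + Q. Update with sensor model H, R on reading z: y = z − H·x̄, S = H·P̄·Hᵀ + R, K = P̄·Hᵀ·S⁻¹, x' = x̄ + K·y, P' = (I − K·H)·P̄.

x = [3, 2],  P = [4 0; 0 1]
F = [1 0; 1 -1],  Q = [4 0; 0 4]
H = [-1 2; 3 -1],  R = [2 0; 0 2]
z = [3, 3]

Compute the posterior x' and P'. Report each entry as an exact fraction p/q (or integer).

x̄ = F·x = [3, 1]
P̄ = F·P·Fᵀ + Q = [8 4; 4 9]
y = z − H·x̄ = [4, -5]
S = H·P̄·Hᵀ + R = [30 -14; -14 59]
K = P̄·Hᵀ·S⁻¹ = [140/787 300/787; 434/787 143/787]
x' = x̄ + K·y = [1421/787, 1808/787]
P' = (I − K·H)·P̄ = [296/787 288/787; 288/787 578/787]

x' = [1421/787, 1808/787]
P' = [296/787 288/787; 288/787 578/787]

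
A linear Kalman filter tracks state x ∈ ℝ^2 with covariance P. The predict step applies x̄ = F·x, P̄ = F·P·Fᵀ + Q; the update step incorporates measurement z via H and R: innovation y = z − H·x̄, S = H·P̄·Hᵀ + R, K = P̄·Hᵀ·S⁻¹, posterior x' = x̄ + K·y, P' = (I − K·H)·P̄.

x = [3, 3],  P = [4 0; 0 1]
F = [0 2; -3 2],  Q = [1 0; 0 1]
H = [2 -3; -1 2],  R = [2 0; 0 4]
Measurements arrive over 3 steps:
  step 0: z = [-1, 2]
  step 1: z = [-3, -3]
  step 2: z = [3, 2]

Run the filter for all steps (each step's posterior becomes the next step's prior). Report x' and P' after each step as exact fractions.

step 0: x̄ = F·x = [6, -3]
step 0: P̄ = F·P·Fᵀ + Q = [5 4; 4 41]
step 0: y = z − H·x̄ = [-22, 14]
step 0: S = H·P̄·Hᵀ + R = [343 -228; -228 157]
step 0: K = P̄·Hᵀ·S⁻¹ = [370/1867 573/1867; -271/1867 534/1867]
step 0: x' = x̄ + K·y = [11084/1867, 7837/1867]
step 0: P' = (I − K·H)·P̄ = [8356/1867 5324/1867; 5324/1867 3730/1867]
step 1: x̄ = F·x = [15674/1867, -17578/1867]
step 1: P̄ = F·P·Fᵀ + Q = [16787/1867 -17024/1867; -17024/1867 28103/1867]
step 1: y = z − H·x̄ = [-89683/1867, 45229/1867]
step 1: S = H·P̄·Hᵀ + R = [528097/1867 -321360/1867; -321360/1867 204763/1867]
step 1: K = P̄·Hᵀ·S⁻¹ = [41038/200341 190695/2604433; -28921/200341 341370/2604433]
step 1: x' = x̄ + K·y = [857785/2604433, 1809045/2604433]
step 1: P' = (I − K·H)·P̄ = [4422316/2604433 2592548/2604433; 2592548/2604433 1979014/2604433]
step 2: x̄ = F·x = [3618090/2604433, 1044735/2604433]
step 2: P̄ = F·P·Fᵀ + Q = [10520489/2604433 -7639232/2604433; -7639232/2604433 19210757/2604433]
step 2: y = z − H·x̄ = [3711324/2604433, 6737486/2604433]
step 2: S = H·P̄·Hᵀ + R = [311858419/2604433 -189780144/2604433; -189780144/2604433 128338177/2604433]
step 2: K = P̄·Hᵀ·S⁻¹ = [286222402/1538468419 113983653/1538468419; -236449087/1538468419 202509198/1538468419]
step 2: x' = x̄ + K·y = [2839982652/1538468419, 804073485/1538468419]
step 2: P' = (I − K·H)·P̄ = [2512693444/1538468419 1484314028/1538468419; 1484314028/1538468419 1147175410/1538468419]

step 0: x' = [11084/1867, 7837/1867], P' = [8356/1867 5324/1867; 5324/1867 3730/1867]
step 1: x' = [857785/2604433, 1809045/2604433], P' = [4422316/2604433 2592548/2604433; 2592548/2604433 1979014/2604433]
step 2: x' = [2839982652/1538468419, 804073485/1538468419], P' = [2512693444/1538468419 1484314028/1538468419; 1484314028/1538468419 1147175410/1538468419]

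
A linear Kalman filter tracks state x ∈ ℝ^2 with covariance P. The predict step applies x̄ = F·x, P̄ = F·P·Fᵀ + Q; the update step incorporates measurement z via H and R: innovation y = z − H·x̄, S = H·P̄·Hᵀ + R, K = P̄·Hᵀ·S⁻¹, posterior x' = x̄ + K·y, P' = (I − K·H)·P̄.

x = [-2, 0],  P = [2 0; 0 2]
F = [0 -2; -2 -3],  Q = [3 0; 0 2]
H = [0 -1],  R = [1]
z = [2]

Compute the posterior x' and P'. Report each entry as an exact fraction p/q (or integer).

x' = [-72/29, -52/29]
P' = [175/29 12/29; 12/29 28/29]

x̄ = F·x = [0, 4]
P̄ = F·P·Fᵀ + Q = [11 12; 12 28]
y = z − H·x̄ = [6]
S = H·P̄·Hᵀ + R = [29]
K = P̄·Hᵀ·S⁻¹ = [-12/29; -28/29]
x' = x̄ + K·y = [-72/29, -52/29]
P' = (I − K·H)·P̄ = [175/29 12/29; 12/29 28/29]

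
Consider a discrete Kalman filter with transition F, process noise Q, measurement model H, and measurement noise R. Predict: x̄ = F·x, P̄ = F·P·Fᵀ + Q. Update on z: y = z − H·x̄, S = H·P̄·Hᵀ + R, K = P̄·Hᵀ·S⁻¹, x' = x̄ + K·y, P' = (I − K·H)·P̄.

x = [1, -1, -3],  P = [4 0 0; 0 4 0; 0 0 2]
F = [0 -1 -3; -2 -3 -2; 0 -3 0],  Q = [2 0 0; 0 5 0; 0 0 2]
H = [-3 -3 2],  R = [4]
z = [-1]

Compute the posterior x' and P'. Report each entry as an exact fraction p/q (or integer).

x' = [950/271, -963/271, -553/813]
P' = [1704/271 -1296/271 532/271; -1296/271 4940/271 5336/271; 532/271 5336/271 26270/813]

x̄ = F·x = [10, 7, 3]
P̄ = F·P·Fᵀ + Q = [24 24 12; 24 65 36; 12 36 38]
y = z − H·x̄ = [44]
S = H·P̄·Hᵀ + R = [813]
K = P̄·Hᵀ·S⁻¹ = [-40/271; -65/271; -68/813]
x' = x̄ + K·y = [950/271, -963/271, -553/813]
P' = (I − K·H)·P̄ = [1704/271 -1296/271 532/271; -1296/271 4940/271 5336/271; 532/271 5336/271 26270/813]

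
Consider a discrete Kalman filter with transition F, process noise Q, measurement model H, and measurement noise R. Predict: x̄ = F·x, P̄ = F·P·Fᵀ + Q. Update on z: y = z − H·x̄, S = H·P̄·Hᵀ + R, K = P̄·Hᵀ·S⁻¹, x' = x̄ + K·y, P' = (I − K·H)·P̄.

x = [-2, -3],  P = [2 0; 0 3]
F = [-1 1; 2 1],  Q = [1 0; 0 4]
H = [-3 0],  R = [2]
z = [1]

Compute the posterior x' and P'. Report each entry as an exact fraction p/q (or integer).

x̄ = F·x = [-1, -7]
P̄ = F·P·Fᵀ + Q = [6 -1; -1 15]
y = z − H·x̄ = [-2]
S = H·P̄·Hᵀ + R = [56]
K = P̄·Hᵀ·S⁻¹ = [-9/28; 3/56]
x' = x̄ + K·y = [-5/14, -199/28]
P' = (I − K·H)·P̄ = [3/14 -1/28; -1/28 831/56]

x' = [-5/14, -199/28]
P' = [3/14 -1/28; -1/28 831/56]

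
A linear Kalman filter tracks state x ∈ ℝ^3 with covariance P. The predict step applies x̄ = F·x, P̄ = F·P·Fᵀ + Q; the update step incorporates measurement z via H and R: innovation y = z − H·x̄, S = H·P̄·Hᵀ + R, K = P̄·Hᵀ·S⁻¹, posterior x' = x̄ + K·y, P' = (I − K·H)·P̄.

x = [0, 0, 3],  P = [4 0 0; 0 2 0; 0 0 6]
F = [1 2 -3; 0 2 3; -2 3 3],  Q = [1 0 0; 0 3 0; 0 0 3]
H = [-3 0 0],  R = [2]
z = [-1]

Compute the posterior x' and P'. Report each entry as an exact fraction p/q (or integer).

x̄ = F·x = [-9, 9, 9]
P̄ = F·P·Fᵀ + Q = [67 -46 -50; -46 65 66; -50 66 91]
y = z − H·x̄ = [-28]
S = H·P̄·Hᵀ + R = [605]
K = P̄·Hᵀ·S⁻¹ = [-201/605; 138/605; 30/121]
x' = x̄ + K·y = [183/605, 1581/605, 249/121]
P' = (I − K·H)·P̄ = [134/605 -92/605 -20/121; -92/605 20281/605 3846/121; -20/121 3846/121 6511/121]

x' = [183/605, 1581/605, 249/121]
P' = [134/605 -92/605 -20/121; -92/605 20281/605 3846/121; -20/121 3846/121 6511/121]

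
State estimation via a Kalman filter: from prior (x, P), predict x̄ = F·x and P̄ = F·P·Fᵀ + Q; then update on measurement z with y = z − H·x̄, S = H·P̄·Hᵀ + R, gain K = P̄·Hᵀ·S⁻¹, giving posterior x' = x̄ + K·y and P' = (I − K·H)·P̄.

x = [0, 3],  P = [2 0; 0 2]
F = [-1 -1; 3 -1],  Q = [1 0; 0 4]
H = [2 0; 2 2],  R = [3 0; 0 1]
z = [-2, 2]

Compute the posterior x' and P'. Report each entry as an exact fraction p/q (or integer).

x̄ = F·x = [-3, -3]
P̄ = F·P·Fᵀ + Q = [5 -4; -4 24]
y = z − H·x̄ = [4, 14]
S = H·P̄·Hᵀ + R = [23 4; 4 85]
K = P̄·Hᵀ·S⁻¹ = [842/1939 6/1939; -120/277 136/277]
x' = x̄ + K·y = [-2365/1939, 593/277]
P' = (I − K·H)·P̄ = [1263/1939 -180/277; -180/277 248/277]

x' = [-2365/1939, 593/277]
P' = [1263/1939 -180/277; -180/277 248/277]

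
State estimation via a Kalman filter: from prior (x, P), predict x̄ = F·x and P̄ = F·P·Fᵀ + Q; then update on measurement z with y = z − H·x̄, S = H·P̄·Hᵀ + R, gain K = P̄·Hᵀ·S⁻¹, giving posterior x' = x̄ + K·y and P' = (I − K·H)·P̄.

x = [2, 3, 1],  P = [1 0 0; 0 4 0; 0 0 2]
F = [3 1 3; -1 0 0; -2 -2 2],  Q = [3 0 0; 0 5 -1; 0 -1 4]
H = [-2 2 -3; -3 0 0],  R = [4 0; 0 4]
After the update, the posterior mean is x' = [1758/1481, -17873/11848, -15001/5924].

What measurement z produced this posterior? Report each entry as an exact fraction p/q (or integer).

x̄ = F·x = [12, -2, -8]
P̄ = F·P·Fᵀ + Q = [34 -3 -2; -3 6 1; -2 1 32]
S = H·P̄·Hᵀ + R = [440 204; 204 310]
K = P̄·Hᵀ·S⁻¹ = [-17/5924 -969/2962; 1407/47392 225/23696; -7281/23696 2625/11848]
x' − x̄ = [-16014/1481, 5823/11848, 32391/5924] = K·y
y = (KᵀK)⁻¹·Kᵀ·(x' − x̄) = [6, 33]
z = y + H·x̄ = [6, 33] + [-4, -36] = [2, -3]

z = [2, -3]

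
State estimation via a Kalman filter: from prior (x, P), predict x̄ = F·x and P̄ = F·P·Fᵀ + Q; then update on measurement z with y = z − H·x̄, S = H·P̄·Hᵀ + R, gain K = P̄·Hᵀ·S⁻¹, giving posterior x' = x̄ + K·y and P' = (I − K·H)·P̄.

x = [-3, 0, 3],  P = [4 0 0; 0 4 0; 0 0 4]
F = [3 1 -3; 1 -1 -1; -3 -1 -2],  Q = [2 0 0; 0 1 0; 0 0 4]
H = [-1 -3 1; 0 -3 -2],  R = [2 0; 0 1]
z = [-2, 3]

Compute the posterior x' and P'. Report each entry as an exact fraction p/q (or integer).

x̄ = F·x = [-18, -6, 3]
P̄ = F·P·Fᵀ + Q = [78 20 -16; 20 13 0; -16 0 60]
y = z − H·x̄ = [-41, -9]
S = H·P̄·Hᵀ + R = [409 25; 25 358]
K = P̄·Hᵀ·S⁻¹ = [-18144/48599 -2534/48599; -20147/145797 -14476/145797; 30208/145797 -50980/145797]
x' = x̄ + K·y = [-108072/48599, 81529/145797, -342317/145797]
P' = (I − K·H)·P̄ = [925594/48599 -197342/48599 297280/48599; -197342/48599 142124/145797 -205948/145797; 297280/48599 -205948/145797 334412/145797]

x' = [-108072/48599, 81529/145797, -342317/145797]
P' = [925594/48599 -197342/48599 297280/48599; -197342/48599 142124/145797 -205948/145797; 297280/48599 -205948/145797 334412/145797]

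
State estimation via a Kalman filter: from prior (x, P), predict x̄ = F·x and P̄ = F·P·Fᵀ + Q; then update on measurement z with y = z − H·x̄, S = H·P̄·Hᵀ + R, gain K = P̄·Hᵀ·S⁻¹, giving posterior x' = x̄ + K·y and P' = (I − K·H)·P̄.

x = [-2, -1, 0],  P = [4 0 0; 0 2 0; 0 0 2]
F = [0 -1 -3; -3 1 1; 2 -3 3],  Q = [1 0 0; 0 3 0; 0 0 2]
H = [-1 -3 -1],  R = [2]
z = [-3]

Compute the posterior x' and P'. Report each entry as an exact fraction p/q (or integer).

x' = [107/62, 19/62, 14/31]
P' = [4983/248 -529/248 -1713/124; -529/248 1255/248 -1521/124; -1713/124 -1521/124 3123/62]

x̄ = F·x = [1, 5, -1]
P̄ = F·P·Fᵀ + Q = [21 -8 -12; -8 43 -24; -12 -24 54]
y = z − H·x̄ = [12]
S = H·P̄·Hᵀ + R = [248]
K = P̄·Hᵀ·S⁻¹ = [15/248; -97/248; 15/124]
x' = x̄ + K·y = [107/62, 19/62, 14/31]
P' = (I − K·H)·P̄ = [4983/248 -529/248 -1713/124; -529/248 1255/248 -1521/124; -1713/124 -1521/124 3123/62]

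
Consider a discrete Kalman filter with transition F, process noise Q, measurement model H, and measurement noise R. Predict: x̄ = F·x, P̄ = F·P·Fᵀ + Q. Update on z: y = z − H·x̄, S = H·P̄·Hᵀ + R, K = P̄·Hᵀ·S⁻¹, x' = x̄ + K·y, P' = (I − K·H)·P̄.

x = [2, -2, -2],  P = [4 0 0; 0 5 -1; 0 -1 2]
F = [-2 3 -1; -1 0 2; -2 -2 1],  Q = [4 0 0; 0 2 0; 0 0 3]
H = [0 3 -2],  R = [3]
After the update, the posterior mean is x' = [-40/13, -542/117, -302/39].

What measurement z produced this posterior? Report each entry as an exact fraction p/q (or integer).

z = [2]

x̄ = F·x = [-8, -6, -2]
P̄ = F·P·Fᵀ + Q = [73 -2 -21; -2 14 16; -21 16 45]
S = H·P̄·Hᵀ + R = [117]
K = P̄·Hᵀ·S⁻¹ = [4/13; 10/117; -14/39]
x' − x̄ = [64/13, 160/117, -224/39] = K·y
y = (KᵀK)⁻¹·Kᵀ·(x' − x̄) = [16]
z = y + H·x̄ = [16] + [-14] = [2]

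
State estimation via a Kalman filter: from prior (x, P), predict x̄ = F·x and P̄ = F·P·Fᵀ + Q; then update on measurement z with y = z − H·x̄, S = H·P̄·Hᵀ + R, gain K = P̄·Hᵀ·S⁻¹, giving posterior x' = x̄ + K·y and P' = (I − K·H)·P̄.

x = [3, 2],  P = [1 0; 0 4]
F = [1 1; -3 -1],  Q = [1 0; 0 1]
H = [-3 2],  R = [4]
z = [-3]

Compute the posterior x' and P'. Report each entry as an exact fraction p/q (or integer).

x' = [-49/99, -256/99]
P' = [82/99 91/99; 91/99 371/198]

x̄ = F·x = [5, -11]
P̄ = F·P·Fᵀ + Q = [6 -7; -7 14]
y = z − H·x̄ = [34]
S = H·P̄·Hᵀ + R = [198]
K = P̄·Hᵀ·S⁻¹ = [-16/99; 49/198]
x' = x̄ + K·y = [-49/99, -256/99]
P' = (I − K·H)·P̄ = [82/99 91/99; 91/99 371/198]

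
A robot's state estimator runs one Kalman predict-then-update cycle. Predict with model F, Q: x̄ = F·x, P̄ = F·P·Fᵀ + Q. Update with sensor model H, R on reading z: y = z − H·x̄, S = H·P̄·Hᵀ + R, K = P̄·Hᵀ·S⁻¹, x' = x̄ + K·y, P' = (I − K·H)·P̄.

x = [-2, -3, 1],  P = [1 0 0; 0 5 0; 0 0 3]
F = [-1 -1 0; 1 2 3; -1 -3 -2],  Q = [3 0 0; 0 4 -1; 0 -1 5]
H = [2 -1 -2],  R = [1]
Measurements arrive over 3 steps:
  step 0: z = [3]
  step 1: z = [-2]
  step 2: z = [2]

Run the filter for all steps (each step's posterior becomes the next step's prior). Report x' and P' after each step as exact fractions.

step 0: x' = [89/19, -43/19, 83/19], P' = [168/19 -183/19 260/19; -183/19 2288/57 -1706/57; 260/19 -1706/57 1655/57]
step 1: x' = [-11683/3502, 44019/3502, -15075/1751], P' = [139955/7004 -148095/7004 107565/3502; -148095/7004 783219/7004 -269425/3502; 107565/3502 -269425/3502 121748/1751]
step 2: x' = [-2140326/1997675, -2659584/1997675, -2870776/1997675], P' = [65900391/1997675 -122227506/1997675 127470466/1997675; -122227506/1997675 533522471/1997675 -388838156/1997675; 127470466/1997675 -388838156/1997675 322768241/1997675]

step 0: x̄ = F·x = [5, -5, 9]
step 0: P̄ = F·P·Fᵀ + Q = [9 -11 16; -11 52 -50; 16 -50 63]
step 0: y = z − H·x̄ = [6]
step 0: S = H·P̄·Hᵀ + R = [57]
step 0: K = P̄·Hᵀ·S⁻¹ = [-1/19; 26/57; -44/57]
step 0: x' = x̄ + K·y = [89/19, -43/19, 83/19]
step 0: P' = (I − K·H)·P̄ = [168/19 -183/19 260/19; -183/19 2288/57 -1706/57; 260/19 -1706/57 1655/57]
step 1: x̄ = F·x = [-46/19, 252/19, -126/19]
step 1: P̄ = F·P·Fᵀ + Q = [1865/57 -655/57 3320/57; -655/57 6791/57 -3196/57; 3320/57 -3196/57 7355/57]
step 1: y = z − H·x̄ = [54/19]
step 1: S = H·P̄·Hᵀ + R = [7004/57]
step 1: K = P̄·Hᵀ·S⁻¹ = [-2255/7004; -1709/7004; -2437/3502]
step 1: x' = x̄ + K·y = [-11683/3502, 44019/3502, -15075/1751]
step 1: P' = (I − K·H)·P̄ = [139955/7004 -148095/7004 107565/3502; -148095/7004 783219/7004 -269425/3502; 107565/3502 -269425/3502 121748/1751]
step 2: x̄ = F·x = [-16168/1751, -14095/3502, -30037/1751]
step 2: P̄ = F·P·Fᵀ + Q = [161999/1751 -72737/1751 312448/1751; -72737/1751 1915975/7004 -549175/3502; 312448/1751 -549175/3502 669416/1751]
step 2: y = z − H·x̄ = [-62567/3502]
step 2: S = H·P̄·Hᵀ + R = [1997675/7004]
step 2: K = P̄·Hᵀ·S⁻¹ = [-912644/1997675; -301171/1997675; -1757394/1997675]
step 2: x' = x̄ + K·y = [-2140326/1997675, -2659584/1997675, -2870776/1997675]
step 2: P' = (I − K·H)·P̄ = [65900391/1997675 -122227506/1997675 127470466/1997675; -122227506/1997675 533522471/1997675 -388838156/1997675; 127470466/1997675 -388838156/1997675 322768241/1997675]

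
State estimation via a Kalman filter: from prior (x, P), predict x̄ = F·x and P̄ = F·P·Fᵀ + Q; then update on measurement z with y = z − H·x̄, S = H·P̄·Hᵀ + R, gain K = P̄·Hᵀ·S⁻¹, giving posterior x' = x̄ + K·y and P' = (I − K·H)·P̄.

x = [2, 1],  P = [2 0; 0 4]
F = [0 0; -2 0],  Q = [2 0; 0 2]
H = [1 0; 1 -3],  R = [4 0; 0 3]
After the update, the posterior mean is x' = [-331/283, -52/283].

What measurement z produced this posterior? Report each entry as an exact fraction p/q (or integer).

x̄ = F·x = [0, -4]
P̄ = F·P·Fᵀ + Q = [2 0; 0 10]
S = H·P̄·Hᵀ + R = [6 2; 2 95]
K = P̄·Hᵀ·S⁻¹ = [93/283 4/283; 30/283 -90/283]
x' − x̄ = [-331/283, 1080/283] = K·y
y = (KᵀK)⁻¹·Kᵀ·(x' − x̄) = [-3, -13]
z = y + H·x̄ = [-3, -13] + [0, 12] = [-3, -1]

z = [-3, -1]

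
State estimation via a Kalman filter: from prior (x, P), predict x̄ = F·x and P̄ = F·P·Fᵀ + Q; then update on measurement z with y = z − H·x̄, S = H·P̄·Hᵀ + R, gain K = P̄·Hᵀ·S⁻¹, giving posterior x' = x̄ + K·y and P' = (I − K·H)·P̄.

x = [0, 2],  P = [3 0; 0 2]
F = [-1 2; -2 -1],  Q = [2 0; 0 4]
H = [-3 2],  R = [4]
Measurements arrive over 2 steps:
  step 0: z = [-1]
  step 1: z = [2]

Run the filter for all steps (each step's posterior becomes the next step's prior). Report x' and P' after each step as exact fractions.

step 0: x' = [151/169, 112/169], P' = [972/169 1388/169; 1388/169 2142/169]
step 1: x' = [-14096/16669, -4752/16669], P' = [135588/83345 177396/83345; 177396/83345 310122/83345]

step 0: x̄ = F·x = [4, -2]
step 0: P̄ = F·P·Fᵀ + Q = [13 2; 2 18]
step 0: y = z − H·x̄ = [15]
step 0: S = H·P̄·Hᵀ + R = [169]
step 0: K = P̄·Hᵀ·S⁻¹ = [-35/169; 30/169]
step 0: x' = x̄ + K·y = [151/169, 112/169]
step 0: P' = (I − K·H)·P̄ = [972/169 1388/169; 1388/169 2142/169]
step 1: x̄ = F·x = [73/169, -414/169]
step 1: P̄ = F·P·Fᵀ + Q = [4326/169 -6504/169; -6504/169 12258/169]
step 1: y = z − H·x̄ = [1385/169]
step 1: S = H·P̄·Hᵀ + R = [166690/169]
step 1: K = P̄·Hᵀ·S⁻¹ = [-12993/83345; 22014/83345]
step 1: x' = x̄ + K·y = [-14096/16669, -4752/16669]
step 1: P' = (I − K·H)·P̄ = [135588/83345 177396/83345; 177396/83345 310122/83345]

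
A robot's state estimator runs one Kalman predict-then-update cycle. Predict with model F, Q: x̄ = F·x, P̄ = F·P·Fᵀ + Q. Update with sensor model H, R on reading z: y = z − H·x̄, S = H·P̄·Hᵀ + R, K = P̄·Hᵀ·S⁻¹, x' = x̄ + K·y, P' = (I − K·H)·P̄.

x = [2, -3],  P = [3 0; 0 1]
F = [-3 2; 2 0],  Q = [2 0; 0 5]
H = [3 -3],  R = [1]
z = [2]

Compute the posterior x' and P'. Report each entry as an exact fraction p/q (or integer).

x' = [-66/31, -86/31]
P' = [2166/775 423/155; 423/155 86/31]

x̄ = F·x = [-12, 4]
P̄ = F·P·Fᵀ + Q = [33 -18; -18 17]
y = z − H·x̄ = [50]
S = H·P̄·Hᵀ + R = [775]
K = P̄·Hᵀ·S⁻¹ = [153/775; -21/155]
x' = x̄ + K·y = [-66/31, -86/31]
P' = (I − K·H)·P̄ = [2166/775 423/155; 423/155 86/31]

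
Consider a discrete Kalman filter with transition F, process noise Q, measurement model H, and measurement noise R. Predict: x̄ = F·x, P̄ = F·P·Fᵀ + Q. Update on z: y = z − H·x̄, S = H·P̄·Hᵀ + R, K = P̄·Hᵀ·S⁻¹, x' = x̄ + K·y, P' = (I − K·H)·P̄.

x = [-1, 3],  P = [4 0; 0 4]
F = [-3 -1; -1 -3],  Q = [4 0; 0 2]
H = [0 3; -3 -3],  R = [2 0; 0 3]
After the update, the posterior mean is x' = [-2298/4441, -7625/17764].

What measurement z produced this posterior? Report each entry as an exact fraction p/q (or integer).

z = [-1, 3]

x̄ = F·x = [0, -8]
P̄ = F·P·Fᵀ + Q = [44 24; 24 42]
S = H·P̄·Hᵀ + R = [380 -594; -594 1209]
K = P̄·Hᵀ·S⁻¹ = [-1422/4441 -1448/4441; 5787/17764 -33/8882]
x' − x̄ = [-2298/4441, 134487/17764] = K·y
y = (KᵀK)⁻¹·Kᵀ·(x' − x̄) = [23, -21]
z = y + H·x̄ = [23, -21] + [-24, 24] = [-1, 3]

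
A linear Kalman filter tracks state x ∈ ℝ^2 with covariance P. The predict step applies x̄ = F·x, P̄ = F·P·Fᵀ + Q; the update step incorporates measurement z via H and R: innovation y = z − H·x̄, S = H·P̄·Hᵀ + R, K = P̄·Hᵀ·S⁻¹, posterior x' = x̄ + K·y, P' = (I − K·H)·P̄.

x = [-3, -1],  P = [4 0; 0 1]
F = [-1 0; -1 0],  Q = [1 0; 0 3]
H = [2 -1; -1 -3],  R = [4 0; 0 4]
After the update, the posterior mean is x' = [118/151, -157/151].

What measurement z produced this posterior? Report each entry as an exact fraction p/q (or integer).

x̄ = F·x = [3, 3]
P̄ = F·P·Fᵀ + Q = [5 4; 4 7]
S = H·P̄·Hᵀ + R = [15 -9; -9 96]
K = P̄·Hᵀ·S⁻¹ = [47/151 -67/453; -43/453 -122/453]
x' − x̄ = [-335/151, -610/151] = K·y
y = (KᵀK)⁻¹·Kᵀ·(x' − x̄) = [0, 15]
z = y + H·x̄ = [0, 15] + [3, -12] = [3, 3]

z = [3, 3]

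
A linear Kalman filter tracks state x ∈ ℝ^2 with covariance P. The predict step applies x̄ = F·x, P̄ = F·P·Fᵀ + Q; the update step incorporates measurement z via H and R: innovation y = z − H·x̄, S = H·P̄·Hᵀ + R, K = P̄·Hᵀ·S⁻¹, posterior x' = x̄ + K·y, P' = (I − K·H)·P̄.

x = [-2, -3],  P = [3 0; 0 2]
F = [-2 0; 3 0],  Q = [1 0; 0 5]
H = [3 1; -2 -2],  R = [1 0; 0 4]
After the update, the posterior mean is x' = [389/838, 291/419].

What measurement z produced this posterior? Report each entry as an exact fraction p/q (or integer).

z = [2, -3]

x̄ = F·x = [4, -6]
P̄ = F·P·Fᵀ + Q = [13 -18; -18 32]
S = H·P̄·Hᵀ + R = [42 2; 2 40]
K = P̄·Hᵀ·S⁻¹ = [205/419 189/838; -206/419 -283/419]
x' − x̄ = [-2963/838, 2805/419] = K·y
y = (KᵀK)⁻¹·Kᵀ·(x' − x̄) = [-4, -7]
z = y + H·x̄ = [-4, -7] + [6, 4] = [2, -3]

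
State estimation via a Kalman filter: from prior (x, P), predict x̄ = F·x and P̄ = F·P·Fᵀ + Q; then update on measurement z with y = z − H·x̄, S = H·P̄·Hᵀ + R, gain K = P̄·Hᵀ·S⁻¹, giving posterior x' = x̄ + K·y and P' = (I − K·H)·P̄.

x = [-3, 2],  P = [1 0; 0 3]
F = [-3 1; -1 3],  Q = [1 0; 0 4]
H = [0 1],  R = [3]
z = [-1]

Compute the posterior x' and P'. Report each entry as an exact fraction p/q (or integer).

x' = [53/7, -1/7]
P' = [311/35 36/35; 36/35 96/35]

x̄ = F·x = [11, 9]
P̄ = F·P·Fᵀ + Q = [13 12; 12 32]
y = z − H·x̄ = [-10]
S = H·P̄·Hᵀ + R = [35]
K = P̄·Hᵀ·S⁻¹ = [12/35; 32/35]
x' = x̄ + K·y = [53/7, -1/7]
P' = (I − K·H)·P̄ = [311/35 36/35; 36/35 96/35]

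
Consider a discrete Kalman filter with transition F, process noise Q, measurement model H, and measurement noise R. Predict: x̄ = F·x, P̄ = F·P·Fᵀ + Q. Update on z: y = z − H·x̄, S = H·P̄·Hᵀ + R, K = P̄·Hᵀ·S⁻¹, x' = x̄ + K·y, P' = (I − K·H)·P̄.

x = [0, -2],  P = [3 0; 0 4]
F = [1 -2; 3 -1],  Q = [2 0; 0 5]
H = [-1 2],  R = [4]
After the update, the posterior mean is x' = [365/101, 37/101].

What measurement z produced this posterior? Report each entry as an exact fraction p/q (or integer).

z = [-3]

x̄ = F·x = [4, 2]
P̄ = F·P·Fᵀ + Q = [21 17; 17 36]
S = H·P̄·Hᵀ + R = [101]
K = P̄·Hᵀ·S⁻¹ = [13/101; 55/101]
x' − x̄ = [-39/101, -165/101] = K·y
y = (KᵀK)⁻¹·Kᵀ·(x' − x̄) = [-3]
z = y + H·x̄ = [-3] + [0] = [-3]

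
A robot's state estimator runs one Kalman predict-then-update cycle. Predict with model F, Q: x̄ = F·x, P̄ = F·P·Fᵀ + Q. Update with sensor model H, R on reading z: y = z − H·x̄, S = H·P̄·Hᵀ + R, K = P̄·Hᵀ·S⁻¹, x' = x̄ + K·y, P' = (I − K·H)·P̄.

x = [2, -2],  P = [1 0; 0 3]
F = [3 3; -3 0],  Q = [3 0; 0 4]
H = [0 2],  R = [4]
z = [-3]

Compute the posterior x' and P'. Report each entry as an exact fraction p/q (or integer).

x' = [-81/28, -51/28]
P' = [465/14 -9/14; -9/14 13/14]

x̄ = F·x = [0, -6]
P̄ = F·P·Fᵀ + Q = [39 -9; -9 13]
y = z − H·x̄ = [9]
S = H·P̄·Hᵀ + R = [56]
K = P̄·Hᵀ·S⁻¹ = [-9/28; 13/28]
x' = x̄ + K·y = [-81/28, -51/28]
P' = (I − K·H)·P̄ = [465/14 -9/14; -9/14 13/14]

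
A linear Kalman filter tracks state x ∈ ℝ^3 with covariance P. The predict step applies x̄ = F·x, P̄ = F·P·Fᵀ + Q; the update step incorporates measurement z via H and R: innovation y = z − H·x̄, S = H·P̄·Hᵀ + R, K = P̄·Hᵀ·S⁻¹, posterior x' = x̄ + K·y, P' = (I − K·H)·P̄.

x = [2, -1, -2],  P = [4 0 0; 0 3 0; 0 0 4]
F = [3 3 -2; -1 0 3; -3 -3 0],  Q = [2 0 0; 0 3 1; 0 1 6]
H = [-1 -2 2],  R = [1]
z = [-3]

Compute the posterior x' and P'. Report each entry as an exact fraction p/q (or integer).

x' = [758/89, -688/89, -442/89]
P' = [8343/178 -3744/89 -3339/178; -3744/89 3731/89 1857/89; -3339/178 1857/89 6221/534]

x̄ = F·x = [7, -8, -3]
P̄ = F·P·Fᵀ + Q = [81 -36 -63; -36 43 13; -63 13 69]
y = z − H·x̄ = [-6]
S = H·P̄·Hᵀ + R = [534]
K = P̄·Hᵀ·S⁻¹ = [-45/178; -4/89; 175/534]
x' = x̄ + K·y = [758/89, -688/89, -442/89]
P' = (I − K·H)·P̄ = [8343/178 -3744/89 -3339/178; -3744/89 3731/89 1857/89; -3339/178 1857/89 6221/534]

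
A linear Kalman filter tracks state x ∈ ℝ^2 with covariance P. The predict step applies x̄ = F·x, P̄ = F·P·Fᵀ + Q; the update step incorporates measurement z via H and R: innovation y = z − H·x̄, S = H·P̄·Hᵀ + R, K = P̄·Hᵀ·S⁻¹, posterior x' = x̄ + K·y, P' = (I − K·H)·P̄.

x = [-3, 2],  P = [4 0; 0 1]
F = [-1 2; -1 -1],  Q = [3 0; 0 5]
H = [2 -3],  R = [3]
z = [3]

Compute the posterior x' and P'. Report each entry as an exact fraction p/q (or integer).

x' = [663/113, 321/113]
P' = [987/113 642/113; 642/113 454/113]

x̄ = F·x = [7, 1]
P̄ = F·P·Fᵀ + Q = [11 2; 2 10]
y = z − H·x̄ = [-8]
S = H·P̄·Hᵀ + R = [113]
K = P̄·Hᵀ·S⁻¹ = [16/113; -26/113]
x' = x̄ + K·y = [663/113, 321/113]
P' = (I − K·H)·P̄ = [987/113 642/113; 642/113 454/113]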